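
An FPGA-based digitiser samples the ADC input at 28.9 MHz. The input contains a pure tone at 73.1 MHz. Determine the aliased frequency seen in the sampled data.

73.1 MHz mod fs = 15.3 MHz.
15.3 MHz > fs/2 = 14.45 MHz, folds to fs − 15.3 MHz = 13.6 MHz.

13.6 MHz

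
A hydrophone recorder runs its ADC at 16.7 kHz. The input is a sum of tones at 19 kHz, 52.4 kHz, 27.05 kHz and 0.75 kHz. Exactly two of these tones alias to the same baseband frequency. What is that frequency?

2.3 kHz

fs/2 = 8.35 kHz.
19 kHz mod fs = 2.3 kHz.
2.3 kHz ≤ fs/2 = 8.35 kHz, appears at 2.3 kHz.
52.4 kHz mod fs = 2.3 kHz.
2.3 kHz ≤ fs/2 = 8.35 kHz, appears at 2.3 kHz.
27.05 kHz mod fs = 10.35 kHz.
10.35 kHz > fs/2 = 8.35 kHz, folds to fs − 10.35 kHz = 6.35 kHz.
0.75 kHz ≤ fs/2 = 8.35 kHz, passes unchanged.
19 kHz and 52.4 kHz both map to 2.3 kHz.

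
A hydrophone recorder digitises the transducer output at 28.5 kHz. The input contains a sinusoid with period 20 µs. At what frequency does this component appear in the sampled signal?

7 kHz

T = 20 µs → f = 1/T = 50 kHz.
50 kHz mod fs = 21.5 kHz.
21.5 kHz > fs/2 = 14.25 kHz, folds to fs − 21.5 kHz = 7 kHz.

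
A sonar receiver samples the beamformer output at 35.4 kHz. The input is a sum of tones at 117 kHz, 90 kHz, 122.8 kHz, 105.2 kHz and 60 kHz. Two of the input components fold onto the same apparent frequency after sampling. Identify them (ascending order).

fs/2 = 17.7 kHz.
117 kHz mod fs = 10.8 kHz.
10.8 kHz ≤ fs/2 = 17.7 kHz, appears at 10.8 kHz.
90 kHz mod fs = 19.2 kHz.
19.2 kHz > fs/2 = 17.7 kHz, folds to fs − 19.2 kHz = 16.2 kHz.
122.8 kHz mod fs = 16.6 kHz.
16.6 kHz ≤ fs/2 = 17.7 kHz, appears at 16.6 kHz.
105.2 kHz mod fs = 34.4 kHz.
34.4 kHz > fs/2 = 17.7 kHz, folds to fs − 34.4 kHz = 1 kHz.
60 kHz mod fs = 24.6 kHz.
24.6 kHz > fs/2 = 17.7 kHz, folds to fs − 24.6 kHz = 10.8 kHz.
60 kHz and 117 kHz both map to 10.8 kHz.

60 kHz, 117 kHz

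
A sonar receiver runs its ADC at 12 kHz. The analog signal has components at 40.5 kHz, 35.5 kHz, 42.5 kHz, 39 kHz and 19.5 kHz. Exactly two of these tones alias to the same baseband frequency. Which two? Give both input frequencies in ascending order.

19.5 kHz, 40.5 kHz

fs/2 = 6 kHz.
40.5 kHz mod fs = 4.5 kHz.
4.5 kHz ≤ fs/2 = 6 kHz, appears at 4.5 kHz.
35.5 kHz mod fs = 11.5 kHz.
11.5 kHz > fs/2 = 6 kHz, folds to fs − 11.5 kHz = 0.5 kHz.
42.5 kHz mod fs = 6.5 kHz.
6.5 kHz > fs/2 = 6 kHz, folds to fs − 6.5 kHz = 5.5 kHz.
39 kHz mod fs = 3 kHz.
3 kHz ≤ fs/2 = 6 kHz, appears at 3 kHz.
19.5 kHz mod fs = 7.5 kHz.
7.5 kHz > fs/2 = 6 kHz, folds to fs − 7.5 kHz = 4.5 kHz.
19.5 kHz and 40.5 kHz both map to 4.5 kHz.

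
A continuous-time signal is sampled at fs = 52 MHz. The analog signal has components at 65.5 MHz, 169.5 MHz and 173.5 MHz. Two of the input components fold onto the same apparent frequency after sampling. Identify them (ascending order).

fs/2 = 26 MHz.
65.5 MHz mod fs = 13.5 MHz.
13.5 MHz ≤ fs/2 = 26 MHz, appears at 13.5 MHz.
169.5 MHz mod fs = 13.5 MHz.
13.5 MHz ≤ fs/2 = 26 MHz, appears at 13.5 MHz.
173.5 MHz mod fs = 17.5 MHz.
17.5 MHz ≤ fs/2 = 26 MHz, appears at 17.5 MHz.
65.5 MHz and 169.5 MHz both map to 13.5 MHz.

65.5 MHz, 169.5 MHz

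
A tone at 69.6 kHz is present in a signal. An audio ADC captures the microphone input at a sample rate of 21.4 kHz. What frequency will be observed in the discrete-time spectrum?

5.4 kHz

69.6 kHz mod fs = 5.4 kHz.
5.4 kHz ≤ fs/2 = 10.7 kHz, appears at 5.4 kHz.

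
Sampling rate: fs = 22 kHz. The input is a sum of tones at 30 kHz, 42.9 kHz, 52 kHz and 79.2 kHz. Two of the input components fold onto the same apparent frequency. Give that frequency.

fs/2 = 11 kHz.
30 kHz mod fs = 8 kHz.
8 kHz ≤ fs/2 = 11 kHz, appears at 8 kHz.
42.9 kHz mod fs = 20.9 kHz.
20.9 kHz > fs/2 = 11 kHz, folds to fs − 20.9 kHz = 1.1 kHz.
52 kHz mod fs = 8 kHz.
8 kHz ≤ fs/2 = 11 kHz, appears at 8 kHz.
79.2 kHz mod fs = 13.2 kHz.
13.2 kHz > fs/2 = 11 kHz, folds to fs − 13.2 kHz = 8.8 kHz.
30 kHz and 52 kHz both map to 8 kHz.

8 kHz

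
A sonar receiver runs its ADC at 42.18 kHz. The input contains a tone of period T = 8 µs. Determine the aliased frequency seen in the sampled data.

1.54 kHz

T = 8 µs → f = 1/T = 125 kHz.
125 kHz mod fs = 40.64 kHz.
40.64 kHz > fs/2 = 21.09 kHz, folds to fs − 40.64 kHz = 1.54 kHz.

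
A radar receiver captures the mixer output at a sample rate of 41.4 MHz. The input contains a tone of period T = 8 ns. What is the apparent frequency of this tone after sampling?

0.8 MHz

T = 8 ns → f = 1/T = 125 MHz.
125 MHz mod fs = 0.8 MHz.
0.8 MHz ≤ fs/2 = 20.7 MHz, appears at 0.8 MHz.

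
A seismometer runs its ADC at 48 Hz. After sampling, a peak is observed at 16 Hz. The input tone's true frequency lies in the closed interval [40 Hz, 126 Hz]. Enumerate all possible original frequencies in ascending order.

Frequencies that alias to 16 Hz are k·fs ± 16 Hz for integer k ≥ 0.
k=0: 16 Hz.
k=1: 32 Hz, 64 Hz.
k=2: 80 Hz, 112 Hz.
k=3: 128 Hz, 160 Hz.
Within [40 Hz, 126 Hz]: 64 Hz, 80 Hz, 112 Hz.

64 Hz, 80 Hz, 112 Hz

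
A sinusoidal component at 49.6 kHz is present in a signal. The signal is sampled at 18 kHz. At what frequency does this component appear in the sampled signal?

4.4 kHz

49.6 kHz mod fs = 13.6 kHz.
13.6 kHz > fs/2 = 9 kHz, folds to fs − 13.6 kHz = 4.4 kHz.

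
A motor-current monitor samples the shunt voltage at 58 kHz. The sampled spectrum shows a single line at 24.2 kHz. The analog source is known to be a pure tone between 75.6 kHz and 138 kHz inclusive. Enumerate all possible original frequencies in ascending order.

82.2 kHz, 91.8 kHz

Frequencies that alias to 24.2 kHz are k·fs ± 24.2 kHz for integer k ≥ 0.
k=0: 24.2 kHz.
k=1: 33.8 kHz, 82.2 kHz.
k=2: 91.8 kHz, 140.2 kHz.
k=3: 149.8 kHz, 198.2 kHz.
Within [75.6 kHz, 138 kHz]: 82.2 kHz, 91.8 kHz.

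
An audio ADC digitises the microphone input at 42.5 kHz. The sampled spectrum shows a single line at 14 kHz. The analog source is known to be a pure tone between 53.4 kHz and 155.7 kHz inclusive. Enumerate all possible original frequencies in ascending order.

Frequencies that alias to 14 kHz are k·fs ± 14 kHz for integer k ≥ 0.
k=0: 14 kHz.
k=1: 28.5 kHz, 56.5 kHz.
k=2: 71 kHz, 99 kHz.
k=3: 113.5 kHz, 141.5 kHz.
k=4: 156 kHz, 184 kHz.
Within [53.4 kHz, 155.7 kHz]: 56.5 kHz, 71 kHz, 99 kHz, 113.5 kHz, 141.5 kHz.

56.5 kHz, 71 kHz, 99 kHz, 113.5 kHz, 141.5 kHz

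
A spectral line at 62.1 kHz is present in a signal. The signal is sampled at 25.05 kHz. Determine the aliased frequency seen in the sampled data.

62.1 kHz mod fs = 12 kHz.
12 kHz ≤ fs/2 = 12.525 kHz, appears at 12 kHz.

12 kHz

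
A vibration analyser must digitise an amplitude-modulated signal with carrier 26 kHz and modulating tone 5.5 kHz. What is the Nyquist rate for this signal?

AM sidebands sit at fc ± fm = 20.5 kHz and 31.5 kHz.
Highest-frequency component: 31.5 kHz.
Nyquist rate = 2 × 31.5 kHz = 63 kHz.

63 kHz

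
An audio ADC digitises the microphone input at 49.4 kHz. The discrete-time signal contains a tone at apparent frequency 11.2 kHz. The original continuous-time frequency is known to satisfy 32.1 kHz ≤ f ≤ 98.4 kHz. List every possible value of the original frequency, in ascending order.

Frequencies that alias to 11.2 kHz are k·fs ± 11.2 kHz for integer k ≥ 0.
k=0: 11.2 kHz.
k=1: 38.2 kHz, 60.6 kHz.
k=2: 87.6 kHz, 110 kHz.
k=3: 137 kHz, 159.4 kHz.
Within [32.1 kHz, 98.4 kHz]: 38.2 kHz, 60.6 kHz, 87.6 kHz.

38.2 kHz, 60.6 kHz, 87.6 kHz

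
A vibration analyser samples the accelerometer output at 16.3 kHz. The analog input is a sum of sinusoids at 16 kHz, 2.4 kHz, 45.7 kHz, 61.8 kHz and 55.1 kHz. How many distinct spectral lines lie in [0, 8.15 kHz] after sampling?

fs/2 = 8.15 kHz.
16 kHz > fs/2 = 8.15 kHz, folds to fs − 16 kHz = 0.3 kHz.
2.4 kHz ≤ fs/2 = 8.15 kHz, passes unchanged.
45.7 kHz mod fs = 13.1 kHz.
13.1 kHz > fs/2 = 8.15 kHz, folds to fs − 13.1 kHz = 3.2 kHz.
61.8 kHz mod fs = 12.9 kHz.
12.9 kHz > fs/2 = 8.15 kHz, folds to fs − 12.9 kHz = 3.4 kHz.
55.1 kHz mod fs = 6.2 kHz.
6.2 kHz ≤ fs/2 = 8.15 kHz, appears at 6.2 kHz.
Distinct values: {0.3 kHz, 2.4 kHz, 3.2 kHz, 3.4 kHz, 6.2 kHz} → 5.

5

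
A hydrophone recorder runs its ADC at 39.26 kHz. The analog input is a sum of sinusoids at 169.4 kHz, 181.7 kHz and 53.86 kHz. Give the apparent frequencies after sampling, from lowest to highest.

fs/2 = 19.63 kHz.
169.4 kHz mod fs = 12.36 kHz.
12.36 kHz ≤ fs/2 = 19.63 kHz, appears at 12.36 kHz.
181.7 kHz mod fs = 24.66 kHz.
24.66 kHz > fs/2 = 19.63 kHz, folds to fs − 24.66 kHz = 14.6 kHz.
53.86 kHz mod fs = 14.6 kHz.
14.6 kHz ≤ fs/2 = 19.63 kHz, appears at 14.6 kHz.
Distinct values: {12.36 kHz, 14.6 kHz}.

12.36 kHz, 14.6 kHz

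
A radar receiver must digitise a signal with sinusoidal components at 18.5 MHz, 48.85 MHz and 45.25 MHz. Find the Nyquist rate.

Highest-frequency component: 48.85 MHz.
Nyquist rate = 2 × 48.85 MHz = 97.7 MHz.

97.7 MHz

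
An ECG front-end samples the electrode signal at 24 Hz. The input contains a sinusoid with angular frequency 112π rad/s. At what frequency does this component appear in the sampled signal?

8 Hz

ω = 112π rad/s → f = ω/(2π) = 56 Hz.
56 Hz mod fs = 8 Hz.
8 Hz ≤ fs/2 = 12 Hz, appears at 8 Hz.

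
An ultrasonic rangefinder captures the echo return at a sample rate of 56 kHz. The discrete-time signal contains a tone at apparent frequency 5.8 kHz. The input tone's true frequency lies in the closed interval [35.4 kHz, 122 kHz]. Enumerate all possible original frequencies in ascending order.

Frequencies that alias to 5.8 kHz are k·fs ± 5.8 kHz for integer k ≥ 0.
k=0: 5.8 kHz.
k=1: 50.2 kHz, 61.8 kHz.
k=2: 106.2 kHz, 117.8 kHz.
k=3: 162.2 kHz, 173.8 kHz.
Within [35.4 kHz, 122 kHz]: 50.2 kHz, 61.8 kHz, 106.2 kHz, 117.8 kHz.

50.2 kHz, 61.8 kHz, 106.2 kHz, 117.8 kHz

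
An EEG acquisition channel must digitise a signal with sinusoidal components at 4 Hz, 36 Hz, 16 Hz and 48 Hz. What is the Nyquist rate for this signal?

Highest-frequency component: 48 Hz.
Nyquist rate = 2 × 48 Hz = 96 Hz.

96 Hz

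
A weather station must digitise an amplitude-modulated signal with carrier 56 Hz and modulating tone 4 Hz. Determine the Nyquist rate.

120 Hz

AM sidebands sit at fc ± fm = 52 Hz and 60 Hz.
Highest-frequency component: 60 Hz.
Nyquist rate = 2 × 60 Hz = 120 Hz.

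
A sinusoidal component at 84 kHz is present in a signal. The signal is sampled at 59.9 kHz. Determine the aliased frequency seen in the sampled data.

84 kHz mod fs = 24.1 kHz.
24.1 kHz ≤ fs/2 = 29.95 kHz, appears at 24.1 kHz.

24.1 kHz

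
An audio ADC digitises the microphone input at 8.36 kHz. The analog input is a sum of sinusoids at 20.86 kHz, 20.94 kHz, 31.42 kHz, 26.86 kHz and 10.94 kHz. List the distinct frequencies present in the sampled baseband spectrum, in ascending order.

fs/2 = 4.18 kHz.
20.86 kHz mod fs = 4.14 kHz.
4.14 kHz ≤ fs/2 = 4.18 kHz, appears at 4.14 kHz.
20.94 kHz mod fs = 4.22 kHz.
4.22 kHz > fs/2 = 4.18 kHz, folds to fs − 4.22 kHz = 4.14 kHz.
31.42 kHz mod fs = 6.34 kHz.
6.34 kHz > fs/2 = 4.18 kHz, folds to fs − 6.34 kHz = 2.02 kHz.
26.86 kHz mod fs = 1.78 kHz.
1.78 kHz ≤ fs/2 = 4.18 kHz, appears at 1.78 kHz.
10.94 kHz mod fs = 2.58 kHz.
2.58 kHz ≤ fs/2 = 4.18 kHz, appears at 2.58 kHz.
Distinct values: {1.78 kHz, 2.02 kHz, 2.58 kHz, 4.14 kHz}.

1.78 kHz, 2.02 kHz, 2.58 kHz, 4.14 kHz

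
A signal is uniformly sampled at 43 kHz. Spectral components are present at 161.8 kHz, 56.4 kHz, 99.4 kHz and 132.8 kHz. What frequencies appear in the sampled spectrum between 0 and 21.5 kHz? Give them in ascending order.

fs/2 = 21.5 kHz.
161.8 kHz mod fs = 32.8 kHz.
32.8 kHz > fs/2 = 21.5 kHz, folds to fs − 32.8 kHz = 10.2 kHz.
56.4 kHz mod fs = 13.4 kHz.
13.4 kHz ≤ fs/2 = 21.5 kHz, appears at 13.4 kHz.
99.4 kHz mod fs = 13.4 kHz.
13.4 kHz ≤ fs/2 = 21.5 kHz, appears at 13.4 kHz.
132.8 kHz mod fs = 3.8 kHz.
3.8 kHz ≤ fs/2 = 21.5 kHz, appears at 3.8 kHz.
Distinct values: {3.8 kHz, 10.2 kHz, 13.4 kHz}.

3.8 kHz, 10.2 kHz, 13.4 kHz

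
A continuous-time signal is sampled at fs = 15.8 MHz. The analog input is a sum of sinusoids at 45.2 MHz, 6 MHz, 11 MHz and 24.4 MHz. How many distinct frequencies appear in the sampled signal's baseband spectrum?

4

fs/2 = 7.9 MHz.
45.2 MHz mod fs = 13.6 MHz.
13.6 MHz > fs/2 = 7.9 MHz, folds to fs − 13.6 MHz = 2.2 MHz.
6 MHz ≤ fs/2 = 7.9 MHz, passes unchanged.
11 MHz > fs/2 = 7.9 MHz, folds to fs − 11 MHz = 4.8 MHz.
24.4 MHz mod fs = 8.6 MHz.
8.6 MHz > fs/2 = 7.9 MHz, folds to fs − 8.6 MHz = 7.2 MHz.
Distinct values: {2.2 MHz, 4.8 MHz, 6 MHz, 7.2 MHz} → 4.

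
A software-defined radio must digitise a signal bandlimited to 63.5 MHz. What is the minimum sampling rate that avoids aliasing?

127 MHz

Nyquist rate = 2 × 63.5 MHz = 127 MHz.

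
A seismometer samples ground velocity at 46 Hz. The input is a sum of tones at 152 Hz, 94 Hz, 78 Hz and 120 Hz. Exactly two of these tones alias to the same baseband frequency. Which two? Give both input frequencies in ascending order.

fs/2 = 23 Hz.
152 Hz mod fs = 14 Hz.
14 Hz ≤ fs/2 = 23 Hz, appears at 14 Hz.
94 Hz mod fs = 2 Hz.
2 Hz ≤ fs/2 = 23 Hz, appears at 2 Hz.
78 Hz mod fs = 32 Hz.
32 Hz > fs/2 = 23 Hz, folds to fs − 32 Hz = 14 Hz.
120 Hz mod fs = 28 Hz.
28 Hz > fs/2 = 23 Hz, folds to fs − 28 Hz = 18 Hz.
78 Hz and 152 Hz both map to 14 Hz.

78 Hz, 152 Hz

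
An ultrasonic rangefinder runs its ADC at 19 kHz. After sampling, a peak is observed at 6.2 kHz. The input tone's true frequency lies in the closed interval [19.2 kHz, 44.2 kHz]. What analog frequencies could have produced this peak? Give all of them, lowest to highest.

Frequencies that alias to 6.2 kHz are k·fs ± 6.2 kHz for integer k ≥ 0.
k=0: 6.2 kHz.
k=1: 12.8 kHz, 25.2 kHz.
k=2: 31.8 kHz, 44.2 kHz.
k=3: 50.8 kHz, 63.2 kHz.
Within [19.2 kHz, 44.2 kHz]: 25.2 kHz, 31.8 kHz, 44.2 kHz.

25.2 kHz, 31.8 kHz, 44.2 kHz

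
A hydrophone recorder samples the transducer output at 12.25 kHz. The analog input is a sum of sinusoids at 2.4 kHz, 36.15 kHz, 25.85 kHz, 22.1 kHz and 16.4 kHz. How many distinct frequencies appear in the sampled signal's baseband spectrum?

4

fs/2 = 6.125 kHz.
2.4 kHz ≤ fs/2 = 6.125 kHz, passes unchanged.
36.15 kHz mod fs = 11.65 kHz.
11.65 kHz > fs/2 = 6.125 kHz, folds to fs − 11.65 kHz = 0.6 kHz.
25.85 kHz mod fs = 1.35 kHz.
1.35 kHz ≤ fs/2 = 6.125 kHz, appears at 1.35 kHz.
22.1 kHz mod fs = 9.85 kHz.
9.85 kHz > fs/2 = 6.125 kHz, folds to fs − 9.85 kHz = 2.4 kHz.
16.4 kHz mod fs = 4.15 kHz.
4.15 kHz ≤ fs/2 = 6.125 kHz, appears at 4.15 kHz.
Distinct values: {0.6 kHz, 1.35 kHz, 2.4 kHz, 4.15 kHz} → 4.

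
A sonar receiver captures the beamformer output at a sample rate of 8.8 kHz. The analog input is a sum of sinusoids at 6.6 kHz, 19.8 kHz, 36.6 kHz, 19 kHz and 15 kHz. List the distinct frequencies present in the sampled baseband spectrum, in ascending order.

fs/2 = 4.4 kHz.
6.6 kHz > fs/2 = 4.4 kHz, folds to fs − 6.6 kHz = 2.2 kHz.
19.8 kHz mod fs = 2.2 kHz.
2.2 kHz ≤ fs/2 = 4.4 kHz, appears at 2.2 kHz.
36.6 kHz mod fs = 1.4 kHz.
1.4 kHz ≤ fs/2 = 4.4 kHz, appears at 1.4 kHz.
19 kHz mod fs = 1.4 kHz.
1.4 kHz ≤ fs/2 = 4.4 kHz, appears at 1.4 kHz.
15 kHz mod fs = 6.2 kHz.
6.2 kHz > fs/2 = 4.4 kHz, folds to fs − 6.2 kHz = 2.6 kHz.
Distinct values: {1.4 kHz, 2.2 kHz, 2.6 kHz}.

1.4 kHz, 2.2 kHz, 2.6 kHz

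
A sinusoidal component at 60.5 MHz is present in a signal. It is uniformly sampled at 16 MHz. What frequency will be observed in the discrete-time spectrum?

60.5 MHz mod fs = 12.5 MHz.
12.5 MHz > fs/2 = 8 MHz, folds to fs − 12.5 MHz = 3.5 MHz.

3.5 MHz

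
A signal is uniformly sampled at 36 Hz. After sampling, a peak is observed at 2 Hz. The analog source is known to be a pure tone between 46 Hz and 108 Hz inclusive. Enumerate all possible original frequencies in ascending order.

Frequencies that alias to 2 Hz are k·fs ± 2 Hz for integer k ≥ 0.
k=0: 2 Hz.
k=1: 34 Hz, 38 Hz.
k=2: 70 Hz, 74 Hz.
k=3: 106 Hz, 110 Hz.
k=4: 142 Hz, 146 Hz.
Within [46 Hz, 108 Hz]: 70 Hz, 74 Hz, 106 Hz.

70 Hz, 74 Hz, 106 Hz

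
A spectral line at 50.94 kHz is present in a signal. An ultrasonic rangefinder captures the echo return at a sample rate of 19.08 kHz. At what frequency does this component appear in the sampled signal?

50.94 kHz mod fs = 12.78 kHz.
12.78 kHz > fs/2 = 9.54 kHz, folds to fs − 12.78 kHz = 6.3 kHz.

6.3 kHz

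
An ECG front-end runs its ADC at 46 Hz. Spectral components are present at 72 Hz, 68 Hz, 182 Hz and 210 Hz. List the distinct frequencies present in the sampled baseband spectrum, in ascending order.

fs/2 = 23 Hz.
72 Hz mod fs = 26 Hz.
26 Hz > fs/2 = 23 Hz, folds to fs − 26 Hz = 20 Hz.
68 Hz mod fs = 22 Hz.
22 Hz ≤ fs/2 = 23 Hz, appears at 22 Hz.
182 Hz mod fs = 44 Hz.
44 Hz > fs/2 = 23 Hz, folds to fs − 44 Hz = 2 Hz.
210 Hz mod fs = 26 Hz.
26 Hz > fs/2 = 23 Hz, folds to fs − 26 Hz = 20 Hz.
Distinct values: {2 Hz, 20 Hz, 22 Hz}.

2 Hz, 20 Hz, 22 Hz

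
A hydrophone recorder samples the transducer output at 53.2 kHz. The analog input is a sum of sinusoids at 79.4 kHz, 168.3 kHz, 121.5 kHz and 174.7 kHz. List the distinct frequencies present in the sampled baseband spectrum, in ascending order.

fs/2 = 26.6 kHz.
79.4 kHz mod fs = 26.2 kHz.
26.2 kHz ≤ fs/2 = 26.6 kHz, appears at 26.2 kHz.
168.3 kHz mod fs = 8.7 kHz.
8.7 kHz ≤ fs/2 = 26.6 kHz, appears at 8.7 kHz.
121.5 kHz mod fs = 15.1 kHz.
15.1 kHz ≤ fs/2 = 26.6 kHz, appears at 15.1 kHz.
174.7 kHz mod fs = 15.1 kHz.
15.1 kHz ≤ fs/2 = 26.6 kHz, appears at 15.1 kHz.
Distinct values: {8.7 kHz, 15.1 kHz, 26.2 kHz}.

8.7 kHz, 15.1 kHz, 26.2 kHz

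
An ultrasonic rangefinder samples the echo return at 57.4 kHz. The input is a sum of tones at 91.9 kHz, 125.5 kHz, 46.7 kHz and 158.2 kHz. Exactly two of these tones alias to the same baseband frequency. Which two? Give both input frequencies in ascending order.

fs/2 = 28.7 kHz.
91.9 kHz mod fs = 34.5 kHz.
34.5 kHz > fs/2 = 28.7 kHz, folds to fs − 34.5 kHz = 22.9 kHz.
125.5 kHz mod fs = 10.7 kHz.
10.7 kHz ≤ fs/2 = 28.7 kHz, appears at 10.7 kHz.
46.7 kHz > fs/2 = 28.7 kHz, folds to fs − 46.7 kHz = 10.7 kHz.
158.2 kHz mod fs = 43.4 kHz.
43.4 kHz > fs/2 = 28.7 kHz, folds to fs − 43.4 kHz = 14 kHz.
46.7 kHz and 125.5 kHz both map to 10.7 kHz.

46.7 kHz, 125.5 kHz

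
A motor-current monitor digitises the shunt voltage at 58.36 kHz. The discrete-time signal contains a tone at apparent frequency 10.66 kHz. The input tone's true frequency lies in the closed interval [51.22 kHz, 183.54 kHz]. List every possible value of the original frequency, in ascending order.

Frequencies that alias to 10.66 kHz are k·fs ± 10.66 kHz for integer k ≥ 0.
k=0: 10.66 kHz.
k=1: 47.7 kHz, 69.02 kHz.
k=2: 106.06 kHz, 127.38 kHz.
k=3: 164.42 kHz, 185.74 kHz.
k=4: 222.78 kHz, 244.1 kHz.
Within [51.22 kHz, 183.54 kHz]: 69.02 kHz, 106.06 kHz, 127.38 kHz, 164.42 kHz.

69.02 kHz, 106.06 kHz, 127.38 kHz, 164.42 kHz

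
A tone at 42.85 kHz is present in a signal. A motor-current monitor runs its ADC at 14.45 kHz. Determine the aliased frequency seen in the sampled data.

0.5 kHz

42.85 kHz mod fs = 13.95 kHz.
13.95 kHz > fs/2 = 7.225 kHz, folds to fs − 13.95 kHz = 0.5 kHz.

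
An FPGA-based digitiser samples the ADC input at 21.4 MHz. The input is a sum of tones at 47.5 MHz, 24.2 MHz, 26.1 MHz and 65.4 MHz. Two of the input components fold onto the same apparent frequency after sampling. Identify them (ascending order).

26.1 MHz, 47.5 MHz

fs/2 = 10.7 MHz.
47.5 MHz mod fs = 4.7 MHz.
4.7 MHz ≤ fs/2 = 10.7 MHz, appears at 4.7 MHz.
24.2 MHz mod fs = 2.8 MHz.
2.8 MHz ≤ fs/2 = 10.7 MHz, appears at 2.8 MHz.
26.1 MHz mod fs = 4.7 MHz.
4.7 MHz ≤ fs/2 = 10.7 MHz, appears at 4.7 MHz.
65.4 MHz mod fs = 1.2 MHz.
1.2 MHz ≤ fs/2 = 10.7 MHz, appears at 1.2 MHz.
26.1 MHz and 47.5 MHz both map to 4.7 MHz.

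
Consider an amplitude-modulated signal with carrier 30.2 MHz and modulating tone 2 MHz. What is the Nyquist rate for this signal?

AM sidebands sit at fc ± fm = 28.2 MHz and 32.2 MHz.
Highest-frequency component: 32.2 MHz.
Nyquist rate = 2 × 32.2 MHz = 64.4 MHz.

64.4 MHz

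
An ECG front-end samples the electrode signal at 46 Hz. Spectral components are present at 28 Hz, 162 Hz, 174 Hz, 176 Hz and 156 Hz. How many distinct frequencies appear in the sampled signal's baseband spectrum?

4

fs/2 = 23 Hz.
28 Hz > fs/2 = 23 Hz, folds to fs − 28 Hz = 18 Hz.
162 Hz mod fs = 24 Hz.
24 Hz > fs/2 = 23 Hz, folds to fs − 24 Hz = 22 Hz.
174 Hz mod fs = 36 Hz.
36 Hz > fs/2 = 23 Hz, folds to fs − 36 Hz = 10 Hz.
176 Hz mod fs = 38 Hz.
38 Hz > fs/2 = 23 Hz, folds to fs − 38 Hz = 8 Hz.
156 Hz mod fs = 18 Hz.
18 Hz ≤ fs/2 = 23 Hz, appears at 18 Hz.
Distinct values: {8 Hz, 10 Hz, 18 Hz, 22 Hz} → 4.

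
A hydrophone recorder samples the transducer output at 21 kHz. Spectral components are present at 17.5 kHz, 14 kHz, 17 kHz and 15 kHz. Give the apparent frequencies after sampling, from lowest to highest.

3.5 kHz, 4 kHz, 6 kHz, 7 kHz

fs/2 = 10.5 kHz.
17.5 kHz > fs/2 = 10.5 kHz, folds to fs − 17.5 kHz = 3.5 kHz.
14 kHz > fs/2 = 10.5 kHz, folds to fs − 14 kHz = 7 kHz.
17 kHz > fs/2 = 10.5 kHz, folds to fs − 17 kHz = 4 kHz.
15 kHz > fs/2 = 10.5 kHz, folds to fs − 15 kHz = 6 kHz.
Distinct values: {3.5 kHz, 4 kHz, 6 kHz, 7 kHz}.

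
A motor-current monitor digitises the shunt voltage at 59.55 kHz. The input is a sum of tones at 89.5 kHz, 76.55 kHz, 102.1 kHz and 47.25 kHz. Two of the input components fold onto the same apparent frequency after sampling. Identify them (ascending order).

76.55 kHz, 102.1 kHz

fs/2 = 29.775 kHz.
89.5 kHz mod fs = 29.95 kHz.
29.95 kHz > fs/2 = 29.775 kHz, folds to fs − 29.95 kHz = 29.6 kHz.
76.55 kHz mod fs = 17 kHz.
17 kHz ≤ fs/2 = 29.775 kHz, appears at 17 kHz.
102.1 kHz mod fs = 42.55 kHz.
42.55 kHz > fs/2 = 29.775 kHz, folds to fs − 42.55 kHz = 17 kHz.
47.25 kHz > fs/2 = 29.775 kHz, folds to fs − 47.25 kHz = 12.3 kHz.
76.55 kHz and 102.1 kHz both map to 17 kHz.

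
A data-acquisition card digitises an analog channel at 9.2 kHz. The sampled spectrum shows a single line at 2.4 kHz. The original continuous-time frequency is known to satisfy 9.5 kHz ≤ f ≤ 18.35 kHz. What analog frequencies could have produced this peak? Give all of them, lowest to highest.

11.6 kHz, 16 kHz

Frequencies that alias to 2.4 kHz are k·fs ± 2.4 kHz for integer k ≥ 0.
k=0: 2.4 kHz.
k=1: 6.8 kHz, 11.6 kHz.
k=2: 16 kHz, 20.8 kHz.
k=3: 25.2 kHz, 30 kHz.
Within [9.5 kHz, 18.35 kHz]: 11.6 kHz, 16 kHz.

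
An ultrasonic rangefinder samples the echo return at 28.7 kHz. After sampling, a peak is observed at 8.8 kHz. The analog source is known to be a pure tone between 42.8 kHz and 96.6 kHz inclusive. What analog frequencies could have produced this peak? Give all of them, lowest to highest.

48.6 kHz, 66.2 kHz, 77.3 kHz, 94.9 kHz

Frequencies that alias to 8.8 kHz are k·fs ± 8.8 kHz for integer k ≥ 0.
k=0: 8.8 kHz.
k=1: 19.9 kHz, 37.5 kHz.
k=2: 48.6 kHz, 66.2 kHz.
k=3: 77.3 kHz, 94.9 kHz.
k=4: 106 kHz, 123.6 kHz.
Within [42.8 kHz, 96.6 kHz]: 48.6 kHz, 66.2 kHz, 77.3 kHz, 94.9 kHz.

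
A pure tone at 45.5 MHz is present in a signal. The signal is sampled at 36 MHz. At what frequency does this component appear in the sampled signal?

9.5 MHz

45.5 MHz mod fs = 9.5 MHz.
9.5 MHz ≤ fs/2 = 18 MHz, appears at 9.5 MHz.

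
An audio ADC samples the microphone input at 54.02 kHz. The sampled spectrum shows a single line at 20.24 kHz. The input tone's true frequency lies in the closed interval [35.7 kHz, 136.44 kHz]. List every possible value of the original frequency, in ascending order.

Frequencies that alias to 20.24 kHz are k·fs ± 20.24 kHz for integer k ≥ 0.
k=0: 20.24 kHz.
k=1: 33.78 kHz, 74.26 kHz.
k=2: 87.8 kHz, 128.28 kHz.
k=3: 141.82 kHz, 182.3 kHz.
Within [35.7 kHz, 136.44 kHz]: 74.26 kHz, 87.8 kHz, 128.28 kHz.

74.26 kHz, 87.8 kHz, 128.28 kHz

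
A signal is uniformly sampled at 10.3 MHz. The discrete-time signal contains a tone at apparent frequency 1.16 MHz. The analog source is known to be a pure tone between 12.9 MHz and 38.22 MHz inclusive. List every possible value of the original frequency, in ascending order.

Frequencies that alias to 1.16 MHz are k·fs ± 1.16 MHz for integer k ≥ 0.
k=0: 1.16 MHz.
k=1: 9.14 MHz, 11.46 MHz.
k=2: 19.44 MHz, 21.76 MHz.
k=3: 29.74 MHz, 32.06 MHz.
k=4: 40.04 MHz, 42.36 MHz.
Within [12.9 MHz, 38.22 MHz]: 19.44 MHz, 21.76 MHz, 29.74 MHz, 32.06 MHz.

19.44 MHz, 21.76 MHz, 29.74 MHz, 32.06 MHz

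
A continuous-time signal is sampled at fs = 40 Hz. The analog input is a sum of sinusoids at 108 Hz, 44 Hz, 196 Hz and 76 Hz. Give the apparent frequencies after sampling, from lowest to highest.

fs/2 = 20 Hz.
108 Hz mod fs = 28 Hz.
28 Hz > fs/2 = 20 Hz, folds to fs − 28 Hz = 12 Hz.
44 Hz mod fs = 4 Hz.
4 Hz ≤ fs/2 = 20 Hz, appears at 4 Hz.
196 Hz mod fs = 36 Hz.
36 Hz > fs/2 = 20 Hz, folds to fs − 36 Hz = 4 Hz.
76 Hz mod fs = 36 Hz.
36 Hz > fs/2 = 20 Hz, folds to fs − 36 Hz = 4 Hz.
Distinct values: {4 Hz, 12 Hz}.

4 Hz, 12 Hz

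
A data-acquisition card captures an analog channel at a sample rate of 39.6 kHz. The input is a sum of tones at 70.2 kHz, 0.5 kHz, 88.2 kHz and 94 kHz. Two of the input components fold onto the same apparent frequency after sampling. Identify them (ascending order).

70.2 kHz, 88.2 kHz

fs/2 = 19.8 kHz.
70.2 kHz mod fs = 30.6 kHz.
30.6 kHz > fs/2 = 19.8 kHz, folds to fs − 30.6 kHz = 9 kHz.
0.5 kHz ≤ fs/2 = 19.8 kHz, passes unchanged.
88.2 kHz mod fs = 9 kHz.
9 kHz ≤ fs/2 = 19.8 kHz, appears at 9 kHz.
94 kHz mod fs = 14.8 kHz.
14.8 kHz ≤ fs/2 = 19.8 kHz, appears at 14.8 kHz.
70.2 kHz and 88.2 kHz both map to 9 kHz.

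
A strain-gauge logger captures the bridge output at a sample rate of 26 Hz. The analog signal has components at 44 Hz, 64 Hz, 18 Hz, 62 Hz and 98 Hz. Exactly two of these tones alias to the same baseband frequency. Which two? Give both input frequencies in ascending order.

18 Hz, 44 Hz

fs/2 = 13 Hz.
44 Hz mod fs = 18 Hz.
18 Hz > fs/2 = 13 Hz, folds to fs − 18 Hz = 8 Hz.
64 Hz mod fs = 12 Hz.
12 Hz ≤ fs/2 = 13 Hz, appears at 12 Hz.
18 Hz > fs/2 = 13 Hz, folds to fs − 18 Hz = 8 Hz.
62 Hz mod fs = 10 Hz.
10 Hz ≤ fs/2 = 13 Hz, appears at 10 Hz.
98 Hz mod fs = 20 Hz.
20 Hz > fs/2 = 13 Hz, folds to fs − 20 Hz = 6 Hz.
18 Hz and 44 Hz both map to 8 Hz.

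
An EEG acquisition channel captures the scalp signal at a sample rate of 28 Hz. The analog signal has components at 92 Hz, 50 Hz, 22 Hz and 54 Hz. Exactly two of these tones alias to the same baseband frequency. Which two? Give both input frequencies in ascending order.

22 Hz, 50 Hz

fs/2 = 14 Hz.
92 Hz mod fs = 8 Hz.
8 Hz ≤ fs/2 = 14 Hz, appears at 8 Hz.
50 Hz mod fs = 22 Hz.
22 Hz > fs/2 = 14 Hz, folds to fs − 22 Hz = 6 Hz.
22 Hz > fs/2 = 14 Hz, folds to fs − 22 Hz = 6 Hz.
54 Hz mod fs = 26 Hz.
26 Hz > fs/2 = 14 Hz, folds to fs − 26 Hz = 2 Hz.
22 Hz and 50 Hz both map to 6 Hz.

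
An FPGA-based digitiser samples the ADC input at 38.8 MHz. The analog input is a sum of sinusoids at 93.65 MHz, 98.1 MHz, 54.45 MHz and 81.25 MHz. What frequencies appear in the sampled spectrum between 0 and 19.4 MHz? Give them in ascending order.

fs/2 = 19.4 MHz.
93.65 MHz mod fs = 16.05 MHz.
16.05 MHz ≤ fs/2 = 19.4 MHz, appears at 16.05 MHz.
98.1 MHz mod fs = 20.5 MHz.
20.5 MHz > fs/2 = 19.4 MHz, folds to fs − 20.5 MHz = 18.3 MHz.
54.45 MHz mod fs = 15.65 MHz.
15.65 MHz ≤ fs/2 = 19.4 MHz, appears at 15.65 MHz.
81.25 MHz mod fs = 3.65 MHz.
3.65 MHz ≤ fs/2 = 19.4 MHz, appears at 3.65 MHz.
Distinct values: {3.65 MHz, 15.65 MHz, 16.05 MHz, 18.3 MHz}.

3.65 MHz, 15.65 MHz, 16.05 MHz, 18.3 MHz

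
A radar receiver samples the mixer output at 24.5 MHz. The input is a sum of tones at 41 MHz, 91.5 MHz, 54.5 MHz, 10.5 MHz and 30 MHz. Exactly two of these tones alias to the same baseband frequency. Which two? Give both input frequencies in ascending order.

fs/2 = 12.25 MHz.
41 MHz mod fs = 16.5 MHz.
16.5 MHz > fs/2 = 12.25 MHz, folds to fs − 16.5 MHz = 8 MHz.
91.5 MHz mod fs = 18 MHz.
18 MHz > fs/2 = 12.25 MHz, folds to fs − 18 MHz = 6.5 MHz.
54.5 MHz mod fs = 5.5 MHz.
5.5 MHz ≤ fs/2 = 12.25 MHz, appears at 5.5 MHz.
10.5 MHz ≤ fs/2 = 12.25 MHz, passes unchanged.
30 MHz mod fs = 5.5 MHz.
5.5 MHz ≤ fs/2 = 12.25 MHz, appears at 5.5 MHz.
30 MHz and 54.5 MHz both map to 5.5 MHz.

30 MHz, 54.5 MHz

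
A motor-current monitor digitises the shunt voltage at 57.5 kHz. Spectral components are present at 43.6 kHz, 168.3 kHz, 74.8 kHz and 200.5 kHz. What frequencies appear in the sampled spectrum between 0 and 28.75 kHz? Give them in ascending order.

fs/2 = 28.75 kHz.
43.6 kHz > fs/2 = 28.75 kHz, folds to fs − 43.6 kHz = 13.9 kHz.
168.3 kHz mod fs = 53.3 kHz.
53.3 kHz > fs/2 = 28.75 kHz, folds to fs − 53.3 kHz = 4.2 kHz.
74.8 kHz mod fs = 17.3 kHz.
17.3 kHz ≤ fs/2 = 28.75 kHz, appears at 17.3 kHz.
200.5 kHz mod fs = 28 kHz.
28 kHz ≤ fs/2 = 28.75 kHz, appears at 28 kHz.
Distinct values: {4.2 kHz, 13.9 kHz, 17.3 kHz, 28 kHz}.

4.2 kHz, 13.9 kHz, 17.3 kHz, 28 kHz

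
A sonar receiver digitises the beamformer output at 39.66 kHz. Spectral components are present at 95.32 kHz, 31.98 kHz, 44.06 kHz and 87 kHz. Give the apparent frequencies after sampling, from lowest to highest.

fs/2 = 19.83 kHz.
95.32 kHz mod fs = 16 kHz.
16 kHz ≤ fs/2 = 19.83 kHz, appears at 16 kHz.
31.98 kHz > fs/2 = 19.83 kHz, folds to fs − 31.98 kHz = 7.68 kHz.
44.06 kHz mod fs = 4.4 kHz.
4.4 kHz ≤ fs/2 = 19.83 kHz, appears at 4.4 kHz.
87 kHz mod fs = 7.68 kHz.
7.68 kHz ≤ fs/2 = 19.83 kHz, appears at 7.68 kHz.
Distinct values: {4.4 kHz, 7.68 kHz, 16 kHz}.

4.4 kHz, 7.68 kHz, 16 kHz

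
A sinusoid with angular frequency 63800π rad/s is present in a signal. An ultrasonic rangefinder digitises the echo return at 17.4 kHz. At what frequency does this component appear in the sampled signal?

2.9 kHz

ω = 63800π rad/s → f = ω/(2π) = 31900 Hz = 31.9 kHz.
31.9 kHz mod fs = 14.5 kHz.
14.5 kHz > fs/2 = 8.7 kHz, folds to fs − 14.5 kHz = 2.9 kHz.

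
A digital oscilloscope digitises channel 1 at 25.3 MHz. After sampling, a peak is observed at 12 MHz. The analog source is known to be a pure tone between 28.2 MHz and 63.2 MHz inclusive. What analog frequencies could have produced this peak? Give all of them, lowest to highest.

37.3 MHz, 38.6 MHz, 62.6 MHz

Frequencies that alias to 12 MHz are k·fs ± 12 MHz for integer k ≥ 0.
k=0: 12 MHz.
k=1: 13.3 MHz, 37.3 MHz.
k=2: 38.6 MHz, 62.6 MHz.
k=3: 63.9 MHz, 87.9 MHz.
Within [28.2 MHz, 63.2 MHz]: 37.3 MHz, 38.6 MHz, 62.6 MHz.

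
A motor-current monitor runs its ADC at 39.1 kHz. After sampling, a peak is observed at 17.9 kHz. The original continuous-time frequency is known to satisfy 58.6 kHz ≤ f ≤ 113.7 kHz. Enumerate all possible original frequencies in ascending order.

60.3 kHz, 96.1 kHz, 99.4 kHz

Frequencies that alias to 17.9 kHz are k·fs ± 17.9 kHz for integer k ≥ 0.
k=0: 17.9 kHz.
k=1: 21.2 kHz, 57 kHz.
k=2: 60.3 kHz, 96.1 kHz.
k=3: 99.4 kHz, 135.2 kHz.
k=4: 138.5 kHz, 174.3 kHz.
Within [58.6 kHz, 113.7 kHz]: 60.3 kHz, 96.1 kHz, 99.4 kHz.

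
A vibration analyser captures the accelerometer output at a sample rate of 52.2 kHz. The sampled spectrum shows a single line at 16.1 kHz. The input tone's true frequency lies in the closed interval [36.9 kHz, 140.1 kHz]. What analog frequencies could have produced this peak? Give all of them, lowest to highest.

Frequencies that alias to 16.1 kHz are k·fs ± 16.1 kHz for integer k ≥ 0.
k=0: 16.1 kHz.
k=1: 36.1 kHz, 68.3 kHz.
k=2: 88.3 kHz, 120.5 kHz.
k=3: 140.5 kHz, 172.7 kHz.
Within [36.9 kHz, 140.1 kHz]: 68.3 kHz, 88.3 kHz, 120.5 kHz.

68.3 kHz, 88.3 kHz, 120.5 kHz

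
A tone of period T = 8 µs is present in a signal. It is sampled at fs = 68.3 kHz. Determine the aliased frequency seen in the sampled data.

T = 8 µs → f = 1/T = 125 kHz.
125 kHz mod fs = 56.7 kHz.
56.7 kHz > fs/2 = 34.15 kHz, folds to fs − 56.7 kHz = 11.6 kHz.

11.6 kHz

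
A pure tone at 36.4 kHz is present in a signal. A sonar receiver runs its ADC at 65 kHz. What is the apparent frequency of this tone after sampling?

28.6 kHz

36.4 kHz > fs/2 = 32.5 kHz, folds to fs − 36.4 kHz = 28.6 kHz.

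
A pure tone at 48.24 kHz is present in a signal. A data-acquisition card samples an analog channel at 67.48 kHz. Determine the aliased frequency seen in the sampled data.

48.24 kHz > fs/2 = 33.74 kHz, folds to fs − 48.24 kHz = 19.24 kHz.

19.24 kHz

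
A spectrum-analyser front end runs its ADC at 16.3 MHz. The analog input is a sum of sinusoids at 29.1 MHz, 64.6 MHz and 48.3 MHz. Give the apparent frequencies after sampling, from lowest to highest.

0.6 MHz, 3.5 MHz

fs/2 = 8.15 MHz.
29.1 MHz mod fs = 12.8 MHz.
12.8 MHz > fs/2 = 8.15 MHz, folds to fs − 12.8 MHz = 3.5 MHz.
64.6 MHz mod fs = 15.7 MHz.
15.7 MHz > fs/2 = 8.15 MHz, folds to fs − 15.7 MHz = 0.6 MHz.
48.3 MHz mod fs = 15.7 MHz.
15.7 MHz > fs/2 = 8.15 MHz, folds to fs − 15.7 MHz = 0.6 MHz.
Distinct values: {0.6 MHz, 3.5 MHz}.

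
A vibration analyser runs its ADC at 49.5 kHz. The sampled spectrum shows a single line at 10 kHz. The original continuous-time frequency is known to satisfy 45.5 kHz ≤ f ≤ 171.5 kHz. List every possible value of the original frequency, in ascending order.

Frequencies that alias to 10 kHz are k·fs ± 10 kHz for integer k ≥ 0.
k=0: 10 kHz.
k=1: 39.5 kHz, 59.5 kHz.
k=2: 89 kHz, 109 kHz.
k=3: 138.5 kHz, 158.5 kHz.
k=4: 188 kHz, 208 kHz.
Within [45.5 kHz, 171.5 kHz]: 59.5 kHz, 89 kHz, 109 kHz, 138.5 kHz, 158.5 kHz.

59.5 kHz, 89 kHz, 109 kHz, 138.5 kHz, 158.5 kHz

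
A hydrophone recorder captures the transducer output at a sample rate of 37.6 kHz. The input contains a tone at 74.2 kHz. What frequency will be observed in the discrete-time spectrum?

74.2 kHz mod fs = 36.6 kHz.
36.6 kHz > fs/2 = 18.8 kHz, folds to fs − 36.6 kHz = 1 kHz.

1 kHz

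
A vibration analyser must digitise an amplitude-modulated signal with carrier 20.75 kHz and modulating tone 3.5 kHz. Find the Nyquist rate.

AM sidebands sit at fc ± fm = 17.25 kHz and 24.25 kHz.
Highest-frequency component: 24.25 kHz.
Nyquist rate = 2 × 24.25 kHz = 48.5 kHz.

48.5 kHz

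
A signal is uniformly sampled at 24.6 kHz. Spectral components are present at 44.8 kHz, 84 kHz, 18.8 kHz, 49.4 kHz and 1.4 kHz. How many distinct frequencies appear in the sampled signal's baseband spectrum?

fs/2 = 12.3 kHz.
44.8 kHz mod fs = 20.2 kHz.
20.2 kHz > fs/2 = 12.3 kHz, folds to fs − 20.2 kHz = 4.4 kHz.
84 kHz mod fs = 10.2 kHz.
10.2 kHz ≤ fs/2 = 12.3 kHz, appears at 10.2 kHz.
18.8 kHz > fs/2 = 12.3 kHz, folds to fs − 18.8 kHz = 5.8 kHz.
49.4 kHz mod fs = 0.2 kHz.
0.2 kHz ≤ fs/2 = 12.3 kHz, appears at 0.2 kHz.
1.4 kHz ≤ fs/2 = 12.3 kHz, passes unchanged.
Distinct values: {0.2 kHz, 1.4 kHz, 4.4 kHz, 5.8 kHz, 10.2 kHz} → 5.

5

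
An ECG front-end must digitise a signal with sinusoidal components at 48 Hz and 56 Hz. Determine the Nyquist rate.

112 Hz

Highest-frequency component: 56 Hz.
Nyquist rate = 2 × 56 Hz = 112 Hz.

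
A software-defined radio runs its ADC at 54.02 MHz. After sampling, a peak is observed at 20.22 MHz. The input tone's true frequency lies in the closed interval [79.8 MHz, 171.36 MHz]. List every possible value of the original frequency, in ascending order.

87.82 MHz, 128.26 MHz, 141.84 MHz

Frequencies that alias to 20.22 MHz are k·fs ± 20.22 MHz for integer k ≥ 0.
k=0: 20.22 MHz.
k=1: 33.8 MHz, 74.24 MHz.
k=2: 87.82 MHz, 128.26 MHz.
k=3: 141.84 MHz, 182.28 MHz.
k=4: 195.86 MHz, 236.3 MHz.
Within [79.8 MHz, 171.36 MHz]: 87.82 MHz, 128.26 MHz, 141.84 MHz.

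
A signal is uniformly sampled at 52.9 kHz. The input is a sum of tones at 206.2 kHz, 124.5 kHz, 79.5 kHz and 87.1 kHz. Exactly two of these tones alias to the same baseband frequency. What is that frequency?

fs/2 = 26.45 kHz.
206.2 kHz mod fs = 47.5 kHz.
47.5 kHz > fs/2 = 26.45 kHz, folds to fs − 47.5 kHz = 5.4 kHz.
124.5 kHz mod fs = 18.7 kHz.
18.7 kHz ≤ fs/2 = 26.45 kHz, appears at 18.7 kHz.
79.5 kHz mod fs = 26.6 kHz.
26.6 kHz > fs/2 = 26.45 kHz, folds to fs − 26.6 kHz = 26.3 kHz.
87.1 kHz mod fs = 34.2 kHz.
34.2 kHz > fs/2 = 26.45 kHz, folds to fs − 34.2 kHz = 18.7 kHz.
87.1 kHz and 124.5 kHz both map to 18.7 kHz.

18.7 kHz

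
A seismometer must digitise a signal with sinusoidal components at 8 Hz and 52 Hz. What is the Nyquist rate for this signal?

104 Hz

Highest-frequency component: 52 Hz.
Nyquist rate = 2 × 52 Hz = 104 Hz.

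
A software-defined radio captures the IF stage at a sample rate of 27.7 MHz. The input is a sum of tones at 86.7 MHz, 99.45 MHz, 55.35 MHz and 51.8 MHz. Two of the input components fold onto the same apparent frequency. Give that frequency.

fs/2 = 13.85 MHz.
86.7 MHz mod fs = 3.6 MHz.
3.6 MHz ≤ fs/2 = 13.85 MHz, appears at 3.6 MHz.
99.45 MHz mod fs = 16.35 MHz.
16.35 MHz > fs/2 = 13.85 MHz, folds to fs − 16.35 MHz = 11.35 MHz.
55.35 MHz mod fs = 27.65 MHz.
27.65 MHz > fs/2 = 13.85 MHz, folds to fs − 27.65 MHz = 0.05 MHz.
51.8 MHz mod fs = 24.1 MHz.
24.1 MHz > fs/2 = 13.85 MHz, folds to fs − 24.1 MHz = 3.6 MHz.
51.8 MHz and 86.7 MHz both map to 3.6 MHz.

3.6 MHz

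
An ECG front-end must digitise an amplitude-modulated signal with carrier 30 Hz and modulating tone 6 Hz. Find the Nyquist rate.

AM sidebands sit at fc ± fm = 24 Hz and 36 Hz.
Highest-frequency component: 36 Hz.
Nyquist rate = 2 × 36 Hz = 72 Hz.

72 Hz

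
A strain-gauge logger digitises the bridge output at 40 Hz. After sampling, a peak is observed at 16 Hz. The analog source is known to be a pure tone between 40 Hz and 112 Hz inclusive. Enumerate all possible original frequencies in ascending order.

Frequencies that alias to 16 Hz are k·fs ± 16 Hz for integer k ≥ 0.
k=0: 16 Hz.
k=1: 24 Hz, 56 Hz.
k=2: 64 Hz, 96 Hz.
k=3: 104 Hz, 136 Hz.
k=4: 144 Hz, 176 Hz.
Within [40 Hz, 112 Hz]: 56 Hz, 64 Hz, 96 Hz, 104 Hz.

56 Hz, 64 Hz, 96 Hz, 104 Hz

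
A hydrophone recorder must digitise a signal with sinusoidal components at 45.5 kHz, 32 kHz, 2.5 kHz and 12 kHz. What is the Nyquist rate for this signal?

Highest-frequency component: 45.5 kHz.
Nyquist rate = 2 × 45.5 kHz = 91 kHz.

91 kHz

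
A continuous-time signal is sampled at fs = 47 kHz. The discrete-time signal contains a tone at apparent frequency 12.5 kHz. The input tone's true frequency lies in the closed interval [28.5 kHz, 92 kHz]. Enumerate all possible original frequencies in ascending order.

Frequencies that alias to 12.5 kHz are k·fs ± 12.5 kHz for integer k ≥ 0.
k=0: 12.5 kHz.
k=1: 34.5 kHz, 59.5 kHz.
k=2: 81.5 kHz, 106.5 kHz.
k=3: 128.5 kHz, 153.5 kHz.
Within [28.5 kHz, 92 kHz]: 34.5 kHz, 59.5 kHz, 81.5 kHz.

34.5 kHz, 59.5 kHz, 81.5 kHz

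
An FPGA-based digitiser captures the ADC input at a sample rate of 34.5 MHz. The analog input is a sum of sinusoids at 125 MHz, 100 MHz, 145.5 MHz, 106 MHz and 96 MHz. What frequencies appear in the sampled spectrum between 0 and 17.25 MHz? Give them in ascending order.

2.5 MHz, 3.5 MHz, 7.5 MHz, 13 MHz

fs/2 = 17.25 MHz.
125 MHz mod fs = 21.5 MHz.
21.5 MHz > fs/2 = 17.25 MHz, folds to fs − 21.5 MHz = 13 MHz.
100 MHz mod fs = 31 MHz.
31 MHz > fs/2 = 17.25 MHz, folds to fs − 31 MHz = 3.5 MHz.
145.5 MHz mod fs = 7.5 MHz.
7.5 MHz ≤ fs/2 = 17.25 MHz, appears at 7.5 MHz.
106 MHz mod fs = 2.5 MHz.
2.5 MHz ≤ fs/2 = 17.25 MHz, appears at 2.5 MHz.
96 MHz mod fs = 27 MHz.
27 MHz > fs/2 = 17.25 MHz, folds to fs − 27 MHz = 7.5 MHz.
Distinct values: {2.5 MHz, 3.5 MHz, 7.5 MHz, 13 MHz}.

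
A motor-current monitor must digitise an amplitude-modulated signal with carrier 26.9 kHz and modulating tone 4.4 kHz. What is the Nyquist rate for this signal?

62.6 kHz

AM sidebands sit at fc ± fm = 22.5 kHz and 31.3 kHz.
Highest-frequency component: 31.3 kHz.
Nyquist rate = 2 × 31.3 kHz = 62.6 kHz.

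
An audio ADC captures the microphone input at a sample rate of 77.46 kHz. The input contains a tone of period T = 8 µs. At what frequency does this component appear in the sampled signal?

29.92 kHz

T = 8 µs → f = 1/T = 125 kHz.
125 kHz mod fs = 47.54 kHz.
47.54 kHz > fs/2 = 38.73 kHz, folds to fs − 47.54 kHz = 29.92 kHz.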